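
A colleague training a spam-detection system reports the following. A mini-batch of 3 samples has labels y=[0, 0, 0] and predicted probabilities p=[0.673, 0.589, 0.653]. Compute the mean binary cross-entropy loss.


L[0] = -ln(1-0.673) = -ln(0.327) = 1.1178
L[1] = -ln(1-0.589) = -ln(0.411) = 0.8892
L[2] = -ln(1-0.653) = -ln(0.347) = 1.0584
mean = (1.1178 + 0.8892 + 1.0584)/3 = 1.0218

1.0218


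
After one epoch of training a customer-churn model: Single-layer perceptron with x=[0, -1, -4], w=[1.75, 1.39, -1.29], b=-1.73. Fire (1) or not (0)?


z = (0)·(1.75) + (-1)·(1.39) + (-4)·(-1.29) - 1.73
  = 2.04
step(z) = 1 (z≥0)

1


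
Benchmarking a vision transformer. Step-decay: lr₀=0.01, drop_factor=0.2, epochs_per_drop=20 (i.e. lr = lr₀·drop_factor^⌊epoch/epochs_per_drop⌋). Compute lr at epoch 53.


n_drops = ⌊53/20⌋ = 2
lr = 0.01·0.2^2 = 0.01·0.04 = 0.0004

0.0004


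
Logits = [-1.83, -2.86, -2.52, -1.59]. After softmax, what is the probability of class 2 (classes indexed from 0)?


Exponentials: e^-1.83=0.1604, e^-2.86=0.0573, e^-2.52=0.0805, e^-1.59=0.2039
Sum = 0.5021
Softmax = [0.3195, 0.1141, 0.1603, 0.4062]
p[2] = 0.0805/0.5021 = 0.1603

0.1603


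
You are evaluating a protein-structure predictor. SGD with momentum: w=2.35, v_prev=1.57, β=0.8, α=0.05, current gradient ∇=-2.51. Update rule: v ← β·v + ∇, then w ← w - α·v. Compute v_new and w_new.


v_new = 0.8·1.57 - 2.51 = 1.256 - 2.51 = -1.254
w_new = 2.35 - 0.05·-1.254 = 2.35 + 0.0627 = 2.4127

v_new=-1.254, w_new=2.4127


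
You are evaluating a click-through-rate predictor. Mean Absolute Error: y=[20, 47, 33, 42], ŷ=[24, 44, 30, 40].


Absolute errors: |20-24|=4, |47-44|=3, |33-30|=3, |42-40|=2
Sum = 12
MAE = 12/4 = 3

3


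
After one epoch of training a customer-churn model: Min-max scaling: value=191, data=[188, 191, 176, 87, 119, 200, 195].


min=87, max=200
(191-87)/(200-87) = 104/113 = 0.9204

0.9204


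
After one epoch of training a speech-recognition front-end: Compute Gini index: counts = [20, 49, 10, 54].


Probabilities: [20/133, 49/133, 10/133, 54/133] ≈ [0.1504, 0.3684, 0.0752, 0.406]
Σpᵢ² = (400 + 2401 + 100 + 2916)/133² = 5817/17689
Gini = 1 - Σpᵢ² = 1 - 5817/17689 = 0.6712

0.6712


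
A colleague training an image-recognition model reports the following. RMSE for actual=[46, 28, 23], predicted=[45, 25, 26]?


MSE = 19/3 = 6.3333
RMSE = √(19/3) = 2.5166

2.5166


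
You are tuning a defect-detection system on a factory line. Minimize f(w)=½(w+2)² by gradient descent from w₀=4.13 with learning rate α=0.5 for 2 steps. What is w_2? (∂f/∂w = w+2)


step 1: grad = 4.13+2 = 6.13; w = 4.13 - 0.5·(6.13) = 1.065
step 2: grad = 1.065+2 = 3.065; w = 1.065 - 0.5·(3.065) = -0.4675

-0.4675


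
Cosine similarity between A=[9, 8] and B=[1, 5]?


A·B = 9·1 + 8·5 = 49
‖A‖ = √145 = 12.0416, ‖B‖ = √26 = 5.099
cos = 49/(√145·√26) = 49/√3770 = 0.798

0.798


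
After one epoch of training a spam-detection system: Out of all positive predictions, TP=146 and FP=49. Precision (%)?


Precision = TP/(TP+FP)
= 146/(146+49)
= 146/195 = 74.87%

74.87%


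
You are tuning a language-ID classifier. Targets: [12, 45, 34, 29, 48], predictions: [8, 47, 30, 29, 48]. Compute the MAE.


Absolute errors: |12-8|=4, |45-47|=2, |34-30|=4, |29-29|=0, |48-48|=0
Sum = 10
MAE = 10/5 = 2

2


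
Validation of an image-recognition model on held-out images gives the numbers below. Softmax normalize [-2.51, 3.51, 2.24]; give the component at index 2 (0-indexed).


Exponentials: e^-2.51=0.0813, e^3.51=33.4483, e^2.24=9.3933
Sum = 42.9229
Softmax = [0.0019, 0.7793, 0.2188]
p[2] = 9.3933/42.9229 = 0.2188

0.2188


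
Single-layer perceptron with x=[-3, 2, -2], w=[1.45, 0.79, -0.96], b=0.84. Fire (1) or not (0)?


z = (-3)·(1.45) + (2)·(0.79) + (-2)·(-0.96) + 0.84
  = -0.01
step(z) = 0 (z<0)

0


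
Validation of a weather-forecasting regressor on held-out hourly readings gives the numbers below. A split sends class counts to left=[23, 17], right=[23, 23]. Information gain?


Parent = [46, 40], H_parent = 0.9965
H_left = 0.9837 (n=40), H_right = 1 (n=46)
H_children = (40/86)·0.9837 + (46/86)·1 = 0.9924
IG = 0.9965 - 0.9924 = 0.0041

0.0041


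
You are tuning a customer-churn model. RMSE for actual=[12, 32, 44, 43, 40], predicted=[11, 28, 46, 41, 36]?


MSE = 41/5 = 8.2
RMSE = √(41/5) = 2.8636

2.8636


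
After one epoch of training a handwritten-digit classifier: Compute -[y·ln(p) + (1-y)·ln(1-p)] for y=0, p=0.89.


BCE = -[y·ln(p) + (1-y)·ln(1-p)]
= -0 - 1·ln(1-0.89)
= -ln(0.11) = 2.2073

2.2073


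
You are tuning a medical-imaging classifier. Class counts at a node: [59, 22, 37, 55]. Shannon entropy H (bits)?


Probabilities: [59/173, 22/173, 37/173, 55/173] ≈ [0.341, 0.1272, 0.2139, 0.3179]
H = -((59/173)·log₂(59/173) + (22/173)·log₂(22/173) + (37/173)·log₂(37/173) + (55/173)·log₂(55/173))
  = 1.9091 bits

1.9091 bits


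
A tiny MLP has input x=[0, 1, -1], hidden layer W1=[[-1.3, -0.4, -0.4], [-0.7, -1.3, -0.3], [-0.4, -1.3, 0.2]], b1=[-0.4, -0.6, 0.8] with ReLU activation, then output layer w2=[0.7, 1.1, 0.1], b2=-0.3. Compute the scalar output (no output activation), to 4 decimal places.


z1[0] = (-1.3)·(0) + (-0.4)·(1) + (-0.4)·(-1) - 0.4 = -0.4
z1[1] = (-0.7)·(0) + (-1.3)·(1) + (-0.3)·(-1) - 0.6 = -1.6
z1[2] = (-0.4)·(0) + (-1.3)·(1) + (0.2)·(-1) + 0.8 = -0.7
h = ReLU(z1) = [0.0, 0.0, 0.0]
output = (0.7)·(0.0) + (1.1)·(0.0) + (0.1)·(0.0) - 0.3 = -0.3

-0.3


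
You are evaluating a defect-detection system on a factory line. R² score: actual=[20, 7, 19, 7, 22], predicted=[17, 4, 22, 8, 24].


ȳ = 15
SS_res = Σ(y-ŷ)² = 32
SS_tot = Σ(y-ȳ)² = 218
R² = 1 - SS_res/SS_tot = 1 - 0.1468 = 0.8532

0.8532


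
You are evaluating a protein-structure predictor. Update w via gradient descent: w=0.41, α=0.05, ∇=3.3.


w_new = w - α·∇
= 0.41 - 0.05·3.3
= 0.41 - 0.165
= 0.245

0.245


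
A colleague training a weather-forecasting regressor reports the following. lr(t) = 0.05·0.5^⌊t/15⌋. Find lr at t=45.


n_drops = ⌊45/15⌋ = 3
lr = 0.05·0.5^3 = 0.05·0.125 = 0.00625

0.00625


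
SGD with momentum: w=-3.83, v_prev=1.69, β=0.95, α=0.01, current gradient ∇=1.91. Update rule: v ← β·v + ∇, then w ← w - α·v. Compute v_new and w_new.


v_new = 0.95·1.69 + 1.91 = 1.6055 + 1.91 = 3.5155
w_new = -3.83 - 0.01·3.5155 = -3.83 - 0.035155 = -3.865155

v_new=3.5155, w_new=-3.865155


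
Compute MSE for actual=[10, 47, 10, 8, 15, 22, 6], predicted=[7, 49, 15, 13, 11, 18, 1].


Squared errors: (10-7)²=9, (47-49)²=4, (10-15)²=25, (8-13)²=25, (15-11)²=16, (22-18)²=16, (6-1)²=25
Sum = 120
MSE = 120/7 = 120/7

120/7


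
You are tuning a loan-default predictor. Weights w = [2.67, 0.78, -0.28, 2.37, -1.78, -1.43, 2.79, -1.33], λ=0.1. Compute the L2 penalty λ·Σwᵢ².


‖w‖₂² = (2.67)² + (0.78)² + (-0.28)² + (2.37)² + (-1.78)² + (-1.43)² + (2.79)² + (-1.33)²
     = 7.1289 + 0.6084 + 0.0784 + 5.6169 + 3.1684 + 2.0449 + 7.7841 + 1.7689
     = 28.1989
λ·‖w‖₂² = 0.1·28.1989 = 2.81989

2.81989


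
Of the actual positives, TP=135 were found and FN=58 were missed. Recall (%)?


Recall = TP/(TP+FN)
= 135/(135+58)
= 135/193 = 69.95%

69.95%


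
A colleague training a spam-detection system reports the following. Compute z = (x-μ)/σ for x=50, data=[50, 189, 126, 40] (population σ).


μ = 101.25, σ = 60.6027
z = (50 - 101.25)/60.6027 = -0.8457

-0.8457


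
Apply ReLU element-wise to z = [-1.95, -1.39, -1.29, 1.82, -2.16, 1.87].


ReLU(-1.95) = max(0, -1.95) = 0.0
ReLU(-1.39) = max(0, -1.39) = 0.0
ReLU(-1.29) = max(0, -1.29) = 0.0
ReLU(1.82) = max(0, 1.82) = 1.82
ReLU(-2.16) = max(0, -2.16) = 0.0
ReLU(1.87) = max(0, 1.87) = 1.87
result = [0.0, 0.0, 0.0, 1.82, 0.0, 1.87]

[0.0, 0.0, 0.0, 1.82, 0.0, 1.87]


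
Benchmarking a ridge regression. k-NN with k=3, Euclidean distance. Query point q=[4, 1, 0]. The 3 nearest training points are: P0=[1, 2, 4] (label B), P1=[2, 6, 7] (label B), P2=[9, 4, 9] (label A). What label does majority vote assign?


d(q,P0) = 5.099  (label B)
d(q,P1) = 8.8318  (label B)
d(q,P2) = 10.7238  (label A)
Votes: A=1, B=2
Majority → B

B


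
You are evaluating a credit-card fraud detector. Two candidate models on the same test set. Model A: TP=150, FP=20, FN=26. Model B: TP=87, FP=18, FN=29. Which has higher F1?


Model A: P=150/170=0.8824, R=150/176=0.8523, F1=2PR/(P+R)=2TP/(2TP+FP+FN)=300/346=0.8671
Model B: P=87/105=0.8286, R=87/116=0.75, F1=2PR/(P+R)=2TP/(2TP+FP+FN)=174/221=0.7873
0.8671 > 0.7873 → Model A

Model A


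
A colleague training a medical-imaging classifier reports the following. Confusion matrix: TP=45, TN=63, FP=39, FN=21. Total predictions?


Total = TP + TN + FP + FN
= 45 + 63 + 39 + 21
= 168
(Predicted positive: 84, predicted negative: 84)

168


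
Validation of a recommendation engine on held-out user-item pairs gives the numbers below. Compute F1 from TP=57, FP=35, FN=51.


Precision = 57/92 = 0.6196
Recall = 57/108 = 0.5278
F1 = 2·P·R/(P+R) = 2·TP/(2·TP+FP+FN) = 114/(114+35+51) = 114/200 = 0.57

0.57


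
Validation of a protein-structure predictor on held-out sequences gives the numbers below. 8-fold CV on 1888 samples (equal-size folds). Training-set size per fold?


Fold size = 1888/8 = 236
Training per fold = 1888 - 236 = 1652

1652


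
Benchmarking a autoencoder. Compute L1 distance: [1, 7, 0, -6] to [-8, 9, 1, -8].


d = |1+ 8| + |7-9| + |0-1| + |-6+ 8|
  = 9 + 2 + 1 + 2
  = 14

14


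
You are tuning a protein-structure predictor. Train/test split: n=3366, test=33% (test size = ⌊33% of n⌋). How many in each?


Test = ⌊3366·33/100⌋ = 1110
Train = 3366 - 1110 = 2256

Train: 2256, Test: 1110


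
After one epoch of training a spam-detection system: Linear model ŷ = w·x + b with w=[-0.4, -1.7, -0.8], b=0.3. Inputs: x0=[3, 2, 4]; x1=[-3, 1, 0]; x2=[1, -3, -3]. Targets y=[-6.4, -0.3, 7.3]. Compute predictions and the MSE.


ŷ0 = (-0.4)·(3) + (-1.7)·(2) + (-0.8)·(4) + 0.3 = -7.5
ŷ1 = (-0.4)·(-3) + (-1.7)·(1) + (-0.8)·(0) + 0.3 = -0.2
ŷ2 = (-0.4)·(1) + (-1.7)·(-3) + (-0.8)·(-3) + 0.3 = 7.4
errors² = [1.21, 0.01, 0.01]
MSE = 1.2300/3 = 0.41

0.41


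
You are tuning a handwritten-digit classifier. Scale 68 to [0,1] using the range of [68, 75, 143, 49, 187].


min=49, max=187
(68-49)/(187-49) = 19/138 = 0.1377

0.1377


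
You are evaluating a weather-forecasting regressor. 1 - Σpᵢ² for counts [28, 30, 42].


Probabilities: [28/100, 30/100, 42/100] ≈ [0.28, 0.3, 0.42]
Σpᵢ² = (784 + 900 + 1764)/100² = 3448/10000
Gini = 1 - Σpᵢ² = 1 - 3448/10000 = 0.6552

0.6552


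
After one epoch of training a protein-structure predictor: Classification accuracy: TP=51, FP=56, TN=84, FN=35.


Accuracy = (TP+TN)/(TP+TN+FP+FN)
= (51+84)/(226)
= 135/226 = 59.73%

59.73%


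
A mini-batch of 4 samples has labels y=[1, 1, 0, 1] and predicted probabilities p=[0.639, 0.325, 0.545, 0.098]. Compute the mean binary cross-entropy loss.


L[0] = -ln(0.639) = 0.4479
L[1] = -ln(0.325) = 1.1239
L[2] = -ln(1-0.545) = -ln(0.455) = 0.7875
L[3] = -ln(0.098) = 2.3228
mean = (0.4479 + 1.1239 + 0.7875 + 2.3228)/4 = 1.1705

1.1705


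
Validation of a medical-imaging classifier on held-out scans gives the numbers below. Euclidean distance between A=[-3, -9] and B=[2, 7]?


d = √((-3-2)² + (-9-7)²)
  = √(25 + 256)
  = √281 = 16.7631

16.7631


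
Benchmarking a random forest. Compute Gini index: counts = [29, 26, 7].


Probabilities: [29/62, 26/62, 7/62] ≈ [0.4677, 0.4194, 0.1129]
Σpᵢ² = (841 + 676 + 49)/62² = 1566/3844
Gini = 1 - Σpᵢ² = 1 - 1566/3844 = 0.5926

0.5926


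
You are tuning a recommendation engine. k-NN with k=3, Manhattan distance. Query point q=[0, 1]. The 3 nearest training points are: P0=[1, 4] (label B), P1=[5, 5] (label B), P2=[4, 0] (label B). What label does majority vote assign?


d(q,P0) = 4  (label B)
d(q,P1) = 9  (label B)
d(q,P2) = 5  (label B)
Votes: A=0, B=3
Majority → B

B


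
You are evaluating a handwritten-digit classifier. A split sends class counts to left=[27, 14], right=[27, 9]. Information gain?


Parent = [54, 23], H_parent = 0.8797
H_left = 0.9262 (n=41), H_right = 0.8113 (n=36)
H_children = (41/77)·0.9262 + (36/77)·0.8113 = 0.8725
IG = 0.8797 - 0.8725 = 0.0072

0.0072


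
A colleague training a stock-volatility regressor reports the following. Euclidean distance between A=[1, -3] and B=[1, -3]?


d = √((1-1)² + (-3+ 3)²)
  = √(0 + 0)
  = √0 = 0.0

0.0


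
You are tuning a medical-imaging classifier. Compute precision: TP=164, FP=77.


Precision = TP/(TP+FP)
= 164/(164+77)
= 164/241 = 68.05%

68.05%


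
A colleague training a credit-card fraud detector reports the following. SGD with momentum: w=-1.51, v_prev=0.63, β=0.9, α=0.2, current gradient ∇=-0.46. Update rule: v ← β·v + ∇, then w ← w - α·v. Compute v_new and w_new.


v_new = 0.9·0.63 - 0.46 = 0.567 - 0.46 = 0.107
w_new = -1.51 - 0.2·0.107 = -1.51 - 0.0214 = -1.5314

v_new=0.107, w_new=-1.5314


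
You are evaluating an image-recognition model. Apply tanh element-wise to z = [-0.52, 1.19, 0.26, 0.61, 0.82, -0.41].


tanh(-0.52) = -0.4777
tanh(1.19) = 0.8306
tanh(0.26) = 0.2543
tanh(0.61) = 0.5441
tanh(0.82) = 0.6751
tanh(-0.41) = -0.3885
result = [-0.4777, 0.8306, 0.2543, 0.5441, 0.6751, -0.3885]

[-0.4777, 0.8306, 0.2543, 0.5441, 0.6751, -0.3885]


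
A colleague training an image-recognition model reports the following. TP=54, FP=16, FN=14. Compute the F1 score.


Precision = 54/70 = 0.7714
Recall = 54/68 = 0.7941
F1 = 2·P·R/(P+R) = 2·TP/(2·TP+FP+FN) = 108/(108+16+14) = 108/138 = 0.7826

0.7826


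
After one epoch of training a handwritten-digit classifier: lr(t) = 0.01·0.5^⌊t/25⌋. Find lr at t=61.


n_drops = ⌊61/25⌋ = 2
lr = 0.01·0.5^2 = 0.01·0.25 = 0.0025

0.0025


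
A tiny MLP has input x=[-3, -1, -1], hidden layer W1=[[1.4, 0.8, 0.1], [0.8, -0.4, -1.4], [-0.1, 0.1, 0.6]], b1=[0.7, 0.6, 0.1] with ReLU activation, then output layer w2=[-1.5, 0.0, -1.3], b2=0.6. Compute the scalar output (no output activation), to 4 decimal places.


z1[0] = (1.4)·(-3) + (0.8)·(-1) + (0.1)·(-1) + 0.7 = -4.4
z1[1] = (0.8)·(-3) + (-0.4)·(-1) + (-1.4)·(-1) + 0.6 = 0.0
z1[2] = (-0.1)·(-3) + (0.1)·(-1) + (0.6)·(-1) + 0.1 = -0.3
h = ReLU(z1) = [0.0, 0.0, 0.0]
output = (-1.5)·(0.0) + (0.0)·(0.0) + (-1.3)·(0.0) + 0.6 = 0.6

0.6


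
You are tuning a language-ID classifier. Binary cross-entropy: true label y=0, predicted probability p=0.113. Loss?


BCE = -[y·ln(p) + (1-y)·ln(1-p)]
= -0 - 1·ln(1-0.113)
= -ln(0.887) = 0.1199

0.1199


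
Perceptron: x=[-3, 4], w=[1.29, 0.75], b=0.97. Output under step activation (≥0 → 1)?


z = (-3)·(1.29) + (4)·(0.75) + 0.97
  = 0.1
step(z) = 1 (z≥0)

1


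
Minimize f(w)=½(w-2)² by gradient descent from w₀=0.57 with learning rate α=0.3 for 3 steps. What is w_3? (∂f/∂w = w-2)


step 1: grad = 0.57-2 = -1.43; w = 0.57 - 0.3·(-1.43) = 0.999
step 2: grad = 0.999-2 = -1.001; w = 0.999 - 0.3·(-1.001) = 1.2993
step 3: grad = 1.2993-2 = -0.7007; w = 1.2993 - 0.3·(-0.7007) = 1.50951

1.50951


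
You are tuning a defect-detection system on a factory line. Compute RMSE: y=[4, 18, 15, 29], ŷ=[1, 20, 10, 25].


MSE = 54/4 = 13.5
RMSE = √(54/4) = 3.6742

3.6742


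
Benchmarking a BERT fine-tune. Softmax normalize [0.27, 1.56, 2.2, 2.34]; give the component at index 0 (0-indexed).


Exponentials: e^0.27=1.31, e^1.56=4.7588, e^2.2=9.025, e^2.34=10.3812
Sum = 25.475
Softmax = [0.0514, 0.1868, 0.3543, 0.4075]
p[0] = 1.31/25.475 = 0.0514

0.0514


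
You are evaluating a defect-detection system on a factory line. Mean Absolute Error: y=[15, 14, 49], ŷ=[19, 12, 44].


Absolute errors: |15-19|=4, |14-12|=2, |49-44|=5
Sum = 11
MAE = 11/3 = 11/3

11/3


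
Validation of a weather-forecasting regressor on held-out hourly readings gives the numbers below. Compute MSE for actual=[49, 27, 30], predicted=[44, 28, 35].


Squared errors: (49-44)²=25, (27-28)²=1, (30-35)²=25
Sum = 51
MSE = 51/3 = 17

17


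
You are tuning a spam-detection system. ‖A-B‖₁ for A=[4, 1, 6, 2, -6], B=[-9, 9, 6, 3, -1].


d = |4+ 9| + |1-9| + |6-6| + |2-3| + |-6+ 1|
  = 13 + 8 + 0 + 1 + 5
  = 27

27


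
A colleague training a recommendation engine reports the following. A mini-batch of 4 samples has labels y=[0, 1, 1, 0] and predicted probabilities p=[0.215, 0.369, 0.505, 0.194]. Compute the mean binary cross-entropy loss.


L[0] = -ln(1-0.215) = -ln(0.785) = 0.2421
L[1] = -ln(0.369) = 0.997
L[2] = -ln(0.505) = 0.6832
L[3] = -ln(1-0.194) = -ln(0.806) = 0.2157
mean = (0.2421 + 0.997 + 0.6832 + 0.2157)/4 = 0.5345

0.5345


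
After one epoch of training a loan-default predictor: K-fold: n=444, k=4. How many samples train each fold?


Fold size = 444/4 = 111
Training per fold = 444 - 111 = 333

333


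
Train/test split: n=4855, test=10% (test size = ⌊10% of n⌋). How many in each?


Test = ⌊4855·10/100⌋ = 485
Train = 4855 - 485 = 4370

Train: 4370, Test: 485


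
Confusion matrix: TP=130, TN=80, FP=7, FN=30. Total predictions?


Total = TP + TN + FP + FN
= 130 + 80 + 7 + 30
= 247
(Predicted positive: 137, predicted negative: 110)

247


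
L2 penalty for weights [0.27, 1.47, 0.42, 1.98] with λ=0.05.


‖w‖₂² = (0.27)² + (1.47)² + (0.42)² + (1.98)²
     = 0.0729 + 2.1609 + 0.1764 + 3.9204
     = 6.3306
λ·‖w‖₂² = 0.05·6.3306 = 0.31653

0.31653


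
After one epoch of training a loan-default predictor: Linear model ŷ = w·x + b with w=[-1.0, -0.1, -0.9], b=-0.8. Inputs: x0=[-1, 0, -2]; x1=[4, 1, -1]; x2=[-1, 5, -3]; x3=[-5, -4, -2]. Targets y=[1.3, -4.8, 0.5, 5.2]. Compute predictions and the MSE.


ŷ0 = (-1.0)·(-1) + (-0.1)·(0) + (-0.9)·(-2) - 0.8 = 2.0
ŷ1 = (-1.0)·(4) + (-0.1)·(1) + (-0.9)·(-1) - 0.8 = -4.0
ŷ2 = (-1.0)·(-1) + (-0.1)·(5) + (-0.9)·(-3) - 0.8 = 2.4
ŷ3 = (-1.0)·(-5) + (-0.1)·(-4) + (-0.9)·(-2) - 0.8 = 6.4
errors² = [0.49, 0.64, 3.61, 1.44]
MSE = 6.1800/4 = 1.545

1.545


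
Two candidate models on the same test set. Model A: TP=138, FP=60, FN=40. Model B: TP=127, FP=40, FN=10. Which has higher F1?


Model A: P=138/198=0.697, R=138/178=0.7753, F1=2PR/(P+R)=2TP/(2TP+FP+FN)=276/376=0.734
Model B: P=127/167=0.7605, R=127/137=0.927, F1=2PR/(P+R)=2TP/(2TP+FP+FN)=254/304=0.8355
0.734 < 0.8355 → Model B

Model B


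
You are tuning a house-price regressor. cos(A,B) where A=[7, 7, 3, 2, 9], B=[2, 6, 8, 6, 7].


A·B = 7·2 + 7·6 + 3·8 + 2·6 + 9·7 = 155
‖A‖ = √192 = 13.8564, ‖B‖ = √189 = 13.7477
cos = 155/(√192·√189) = 155/√36288 = 0.8137

0.8137


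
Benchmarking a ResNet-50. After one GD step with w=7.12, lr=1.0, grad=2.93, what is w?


w_new = w - α·∇
= 7.12 - 1.0·2.93
= 7.12 - 2.93
= 4.19

4.19


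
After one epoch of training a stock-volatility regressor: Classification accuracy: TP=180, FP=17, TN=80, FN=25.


Accuracy = (TP+TN)/(TP+TN+FP+FN)
= (180+80)/(302)
= 260/302 = 86.09%

86.09%


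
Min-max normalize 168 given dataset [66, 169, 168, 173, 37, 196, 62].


min=37, max=196
(168-37)/(196-37) = 131/159 = 0.8239

0.8239


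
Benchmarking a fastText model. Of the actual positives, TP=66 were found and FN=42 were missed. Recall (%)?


Recall = TP/(TP+FN)
= 66/(66+42)
= 66/108 = 61.11%

61.11%


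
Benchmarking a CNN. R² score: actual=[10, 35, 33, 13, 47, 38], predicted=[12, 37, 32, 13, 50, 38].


ȳ = 29.3333
SS_res = Σ(y-ŷ)² = 18
SS_tot = Σ(y-ȳ)² = 1073.33
R² = 1 - SS_res/SS_tot = 1 - 0.0168 = 0.9832

0.9832


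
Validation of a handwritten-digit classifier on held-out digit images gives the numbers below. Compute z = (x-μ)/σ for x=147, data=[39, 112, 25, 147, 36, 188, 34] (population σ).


μ = 83, σ = 60.7947
z = (147 - 83)/60.7947 = 1.0527

1.0527


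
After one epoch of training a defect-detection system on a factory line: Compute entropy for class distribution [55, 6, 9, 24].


Probabilities: [55/94, 6/94, 9/94, 24/94] ≈ [0.5851, 0.0638, 0.0957, 0.2553]
H = -((55/94)·log₂(55/94) + (6/94)·log₂(6/94) + (9/94)·log₂(9/94) + (24/94)·log₂(24/94))
  = 1.5327 bits

1.5327 bits


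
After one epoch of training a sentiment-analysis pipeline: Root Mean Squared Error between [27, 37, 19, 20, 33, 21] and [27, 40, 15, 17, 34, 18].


MSE = 44/6 = 7.3333
RMSE = √(44/6) = 2.708

2.708


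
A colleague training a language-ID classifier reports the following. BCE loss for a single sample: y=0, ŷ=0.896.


BCE = -[y·ln(p) + (1-y)·ln(1-p)]
= -0 - 1·ln(1-0.896)
= -ln(0.104) = 2.2634

2.2634


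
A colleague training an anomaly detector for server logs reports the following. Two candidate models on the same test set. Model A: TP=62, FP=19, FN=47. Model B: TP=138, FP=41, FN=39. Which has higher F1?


Model A: P=62/81=0.7654, R=62/109=0.5688, F1=2PR/(P+R)=2TP/(2TP+FP+FN)=124/190=0.6526
Model B: P=138/179=0.7709, R=138/177=0.7797, F1=2PR/(P+R)=2TP/(2TP+FP+FN)=276/356=0.7753
0.6526 < 0.7753 → Model B

Model B


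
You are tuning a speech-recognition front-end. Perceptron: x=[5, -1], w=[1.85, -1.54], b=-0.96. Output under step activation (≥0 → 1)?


z = (5)·(1.85) + (-1)·(-1.54) - 0.96
  = 9.83
step(z) = 1 (z≥0)

1


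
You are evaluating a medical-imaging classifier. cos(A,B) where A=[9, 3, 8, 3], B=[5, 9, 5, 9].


A·B = 9·5 + 3·9 + 8·5 + 3·9 = 139
‖A‖ = √163 = 12.7671, ‖B‖ = √212 = 14.5602
cos = 139/(√163·√212) = 139/√34556 = 0.7477

0.7477


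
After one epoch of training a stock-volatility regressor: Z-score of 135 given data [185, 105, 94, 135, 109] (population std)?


μ = 125.6, σ = 32.6043
z = (135 - 125.6)/32.6043 = 0.2883

0.2883


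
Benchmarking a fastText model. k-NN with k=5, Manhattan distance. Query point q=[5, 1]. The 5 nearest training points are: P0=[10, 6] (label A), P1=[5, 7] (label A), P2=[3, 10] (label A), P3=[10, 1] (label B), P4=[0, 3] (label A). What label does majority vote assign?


d(q,P0) = 10  (label A)
d(q,P1) = 6  (label A)
d(q,P2) = 11  (label A)
d(q,P3) = 5  (label B)
d(q,P4) = 7  (label A)
Votes: A=4, B=1
Majority → A

A


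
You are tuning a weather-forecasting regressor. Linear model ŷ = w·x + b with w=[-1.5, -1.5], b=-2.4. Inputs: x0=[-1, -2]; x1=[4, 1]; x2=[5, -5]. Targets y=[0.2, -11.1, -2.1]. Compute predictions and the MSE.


ŷ0 = (-1.5)·(-1) + (-1.5)·(-2) - 2.4 = 2.1
ŷ1 = (-1.5)·(4) + (-1.5)·(1) - 2.4 = -9.9
ŷ2 = (-1.5)·(5) + (-1.5)·(-5) - 2.4 = -2.4
errors² = [3.61, 1.44, 0.09]
MSE = 5.1400/3 = 1.7133

1.7133


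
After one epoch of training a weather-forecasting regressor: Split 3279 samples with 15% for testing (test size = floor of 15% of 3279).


Test = ⌊3279·15/100⌋ = 491
Train = 3279 - 491 = 2788

Train: 2788, Test: 491


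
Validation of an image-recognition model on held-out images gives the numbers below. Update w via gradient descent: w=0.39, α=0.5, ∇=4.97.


w_new = w - α·∇
= 0.39 - 0.5·4.97
= 0.39 - 2.485
= -2.095

-2.095


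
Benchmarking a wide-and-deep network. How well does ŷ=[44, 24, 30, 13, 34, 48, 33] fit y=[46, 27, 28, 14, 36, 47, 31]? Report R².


ȳ = 32.7143
SS_res = Σ(y-ŷ)² = 27
SS_tot = Σ(y-ȳ)² = 799.43
R² = 1 - SS_res/SS_tot = 1 - 0.0338 = 0.9662

0.9662


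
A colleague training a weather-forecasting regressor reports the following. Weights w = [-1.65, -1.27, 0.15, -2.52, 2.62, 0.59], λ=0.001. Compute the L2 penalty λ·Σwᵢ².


‖w‖₂² = (-1.65)² + (-1.27)² + (0.15)² + (-2.52)² + (2.62)² + (0.59)²
     = 2.7225 + 1.6129 + 0.0225 + 6.3504 + 6.8644 + 0.3481
     = 17.9208
λ·‖w‖₂² = 0.001·17.9208 = 0.017921

0.017921


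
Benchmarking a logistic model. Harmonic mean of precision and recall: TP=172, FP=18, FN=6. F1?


Precision = 172/190 = 0.9053
Recall = 172/178 = 0.9663
F1 = 2·P·R/(P+R) = 2·TP/(2·TP+FP+FN) = 344/(344+18+6) = 344/368 = 0.9348

0.9348


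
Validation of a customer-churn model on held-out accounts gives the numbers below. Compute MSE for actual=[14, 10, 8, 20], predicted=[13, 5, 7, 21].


Squared errors: (14-13)²=1, (10-5)²=25, (8-7)²=1, (20-21)²=1
Sum = 28
MSE = 28/4 = 7

7


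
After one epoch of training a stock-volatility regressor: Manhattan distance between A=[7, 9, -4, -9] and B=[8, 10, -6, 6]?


d = |7-8| + |9-10| + |-4+ 6| + |-9-6|
  = 1 + 1 + 2 + 15
  = 19

19


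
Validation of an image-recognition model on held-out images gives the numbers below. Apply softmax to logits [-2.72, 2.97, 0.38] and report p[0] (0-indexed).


Exponentials: e^-2.72=0.0659, e^2.97=19.4919, e^0.38=1.4623
Sum = 21.0201
Softmax = [0.0031, 0.9273, 0.0696]
p[0] = 0.0659/21.0201 = 0.0031

0.0031


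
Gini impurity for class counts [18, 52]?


Probabilities: [18/70, 52/70] ≈ [0.2571, 0.7429]
Σpᵢ² = (324 + 2704)/70² = 3028/4900
Gini = 1 - Σpᵢ² = 1 - 3028/4900 = 0.382

0.382


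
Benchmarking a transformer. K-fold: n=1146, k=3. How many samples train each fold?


Fold size = 1146/3 = 382
Training per fold = 1146 - 382 = 764

764


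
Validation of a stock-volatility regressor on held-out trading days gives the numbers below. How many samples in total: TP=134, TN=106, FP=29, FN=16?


Total = TP + TN + FP + FN
= 134 + 106 + 29 + 16
= 285
(Predicted positive: 163, predicted negative: 122)

285


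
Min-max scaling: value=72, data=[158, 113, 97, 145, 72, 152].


min=72, max=158
(72-72)/(158-72) = 0/86 = 0.0

0.0


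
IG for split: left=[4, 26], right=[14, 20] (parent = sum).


Parent = [18, 46], H_parent = 0.8571
H_left = 0.5665 (n=30), H_right = 0.9774 (n=34)
H_children = (30/64)·0.5665 + (34/64)·0.9774 = 0.7848
IG = 0.8571 - 0.7848 = 0.0723

0.0723


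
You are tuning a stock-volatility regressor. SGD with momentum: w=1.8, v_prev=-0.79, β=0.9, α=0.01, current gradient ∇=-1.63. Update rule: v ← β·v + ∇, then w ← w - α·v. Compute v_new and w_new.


v_new = 0.9·-0.79 - 1.63 = -0.711 - 1.63 = -2.341
w_new = 1.8 - 0.01·-2.341 = 1.8 + 0.02341 = 1.82341

v_new=-2.341, w_new=1.82341


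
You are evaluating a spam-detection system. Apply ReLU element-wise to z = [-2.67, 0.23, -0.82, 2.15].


ReLU(-2.67) = max(0, -2.67) = 0.0
ReLU(0.23) = max(0, 0.23) = 0.23
ReLU(-0.82) = max(0, -0.82) = 0.0
ReLU(2.15) = max(0, 2.15) = 2.15
result = [0.0, 0.23, 0.0, 2.15]

[0.0, 0.23, 0.0, 2.15]


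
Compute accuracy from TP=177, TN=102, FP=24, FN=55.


Accuracy = (TP+TN)/(TP+TN+FP+FN)
= (177+102)/(358)
= 279/358 = 77.93%

77.93%


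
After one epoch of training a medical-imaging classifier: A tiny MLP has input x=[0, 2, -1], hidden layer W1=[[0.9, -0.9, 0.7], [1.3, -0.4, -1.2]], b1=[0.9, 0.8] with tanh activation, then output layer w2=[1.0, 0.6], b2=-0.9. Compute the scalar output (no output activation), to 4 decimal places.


z1[0] = (0.9)·(0) + (-0.9)·(2) + (0.7)·(-1) + 0.9 = -1.6
z1[1] = (1.3)·(0) + (-0.4)·(2) + (-1.2)·(-1) + 0.8 = 1.2
h = tanh(z1) = [-0.9217, 0.8337]
output = (1.0)·(-0.9217) + (0.6)·(0.8337) - 0.9 = -1.3215

-1.3215


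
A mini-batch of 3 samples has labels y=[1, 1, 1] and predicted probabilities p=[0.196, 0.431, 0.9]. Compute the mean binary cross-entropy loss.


L[0] = -ln(0.196) = 1.6296
L[1] = -ln(0.431) = 0.8416
L[2] = -ln(0.9) = 0.1054
mean = (1.6296 + 0.8416 + 0.1054)/3 = 0.8589

0.8589


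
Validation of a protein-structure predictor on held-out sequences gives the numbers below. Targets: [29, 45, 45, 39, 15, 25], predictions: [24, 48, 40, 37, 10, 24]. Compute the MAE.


Absolute errors: |29-24|=5, |45-48|=3, |45-40|=5, |39-37|=2, |15-10|=5, |25-24|=1
Sum = 21
MAE = 21/6 = 7/2

7/2


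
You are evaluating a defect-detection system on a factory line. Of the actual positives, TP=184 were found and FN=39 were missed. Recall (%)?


Recall = TP/(TP+FN)
= 184/(184+39)
= 184/223 = 82.51%

82.51%


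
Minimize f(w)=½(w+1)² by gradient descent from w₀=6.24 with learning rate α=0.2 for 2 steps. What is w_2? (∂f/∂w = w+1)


step 1: grad = 6.24+1 = 7.24; w = 6.24 - 0.2·(7.24) = 4.792
step 2: grad = 4.792+1 = 5.792; w = 4.792 - 0.2·(5.792) = 3.6336

3.6336


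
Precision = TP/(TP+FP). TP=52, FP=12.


Precision = TP/(TP+FP)
= 52/(52+12)
= 52/64 = 81.25%

81.25%


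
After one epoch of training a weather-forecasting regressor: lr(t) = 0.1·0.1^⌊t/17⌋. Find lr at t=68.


n_drops = ⌊68/17⌋ = 4
lr = 0.1·0.1^4 = 0.1·0.0001 = 0.00001

0.00001


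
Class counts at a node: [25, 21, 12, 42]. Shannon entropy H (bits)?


Probabilities: [25/100, 21/100, 12/100, 42/100] ≈ [0.25, 0.21, 0.12, 0.42]
H = -((25/100)·log₂(25/100) + (21/100)·log₂(21/100) + (12/100)·log₂(12/100) + (42/100)·log₂(42/100))
  = 1.8655 bits

1.8655 bits


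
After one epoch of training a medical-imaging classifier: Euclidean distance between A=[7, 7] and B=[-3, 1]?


d = √((7+ 3)² + (7-1)²)
  = √(100 + 36)
  = √136 = 11.6619

11.6619


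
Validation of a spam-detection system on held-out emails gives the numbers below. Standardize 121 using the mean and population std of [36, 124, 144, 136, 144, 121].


μ = 117.5, σ = 37.5133
z = (121 - 117.5)/37.5133 = 0.0933

0.0933


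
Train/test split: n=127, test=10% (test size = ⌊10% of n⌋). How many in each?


Test = ⌊127·10/100⌋ = 12
Train = 127 - 12 = 115

Train: 115, Test: 12


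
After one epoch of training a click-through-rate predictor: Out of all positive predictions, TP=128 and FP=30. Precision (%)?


Precision = TP/(TP+FP)
= 128/(128+30)
= 128/158 = 81.01%

81.01%


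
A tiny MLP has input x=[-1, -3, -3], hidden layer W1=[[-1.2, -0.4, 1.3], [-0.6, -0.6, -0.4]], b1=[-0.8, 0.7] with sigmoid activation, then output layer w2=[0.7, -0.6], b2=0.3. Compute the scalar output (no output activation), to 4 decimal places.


z1[0] = (-1.2)·(-1) + (-0.4)·(-3) + (1.3)·(-3) - 0.8 = -2.3
z1[1] = (-0.6)·(-1) + (-0.6)·(-3) + (-0.4)·(-3) + 0.7 = 4.3
h = sigmoid(z1) = [0.0911, 0.9866]
output = (0.7)·(0.0911) + (-0.6)·(0.9866) + 0.3 = -0.2282

-0.2282


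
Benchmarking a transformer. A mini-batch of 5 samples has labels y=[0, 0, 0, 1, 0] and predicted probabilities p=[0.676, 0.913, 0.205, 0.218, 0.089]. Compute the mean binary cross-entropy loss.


L[0] = -ln(1-0.676) = -ln(0.324) = 1.127
L[1] = -ln(1-0.913) = -ln(0.087) = 2.4418
L[2] = -ln(1-0.205) = -ln(0.795) = 0.2294
L[3] = -ln(0.218) = 1.5233
L[4] = -ln(1-0.089) = -ln(0.911) = 0.0932
mean = (1.127 + 2.4418 + 0.2294 + 1.5233 + 0.0932)/5 = 1.0829

1.0829


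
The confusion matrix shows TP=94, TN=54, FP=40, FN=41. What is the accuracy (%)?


Accuracy = (TP+TN)/(TP+TN+FP+FN)
= (94+54)/(229)
= 148/229 = 64.63%

64.63%


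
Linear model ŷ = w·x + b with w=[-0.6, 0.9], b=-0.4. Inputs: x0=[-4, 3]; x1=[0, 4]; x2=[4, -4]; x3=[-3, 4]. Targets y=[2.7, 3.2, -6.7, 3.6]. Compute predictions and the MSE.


ŷ0 = (-0.6)·(-4) + (0.9)·(3) - 0.4 = 4.7
ŷ1 = (-0.6)·(0) + (0.9)·(4) - 0.4 = 3.2
ŷ2 = (-0.6)·(4) + (0.9)·(-4) - 0.4 = -6.4
ŷ3 = (-0.6)·(-3) + (0.9)·(4) - 0.4 = 5.0
errors² = [4.0, 0.0, 0.09, 1.96]
MSE = 6.0500/4 = 1.5125

1.5125


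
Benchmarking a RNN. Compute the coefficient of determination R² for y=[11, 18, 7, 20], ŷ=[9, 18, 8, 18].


ȳ = 14
SS_res = Σ(y-ŷ)² = 9
SS_tot = Σ(y-ȳ)² = 110
R² = 1 - SS_res/SS_tot = 1 - 0.0818 = 0.9182

0.9182


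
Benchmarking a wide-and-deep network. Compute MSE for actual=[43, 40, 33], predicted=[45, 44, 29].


Squared errors: (43-45)²=4, (40-44)²=16, (33-29)²=16
Sum = 36
MSE = 36/3 = 12

12


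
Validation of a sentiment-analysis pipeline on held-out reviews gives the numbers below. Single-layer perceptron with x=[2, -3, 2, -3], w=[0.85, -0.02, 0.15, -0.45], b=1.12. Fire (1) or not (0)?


z = (2)·(0.85) + (-3)·(-0.02) + (2)·(0.15) + (-3)·(-0.45) + 1.12
  = 4.53
step(z) = 1 (z≥0)

1


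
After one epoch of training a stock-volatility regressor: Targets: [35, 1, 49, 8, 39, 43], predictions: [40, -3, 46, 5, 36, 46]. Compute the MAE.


Absolute errors: |35-40|=5, |1+ 3|=4, |49-46|=3, |8-5|=3, |39-36|=3, |43-46|=3
Sum = 21
MAE = 21/6 = 7/2

7/2


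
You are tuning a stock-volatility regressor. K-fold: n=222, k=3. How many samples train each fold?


Fold size = 222/3 = 74
Training per fold = 222 - 74 = 148

148


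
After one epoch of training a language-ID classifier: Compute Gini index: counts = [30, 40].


Probabilities: [30/70, 40/70] ≈ [0.4286, 0.5714]
Σpᵢ² = (900 + 1600)/70² = 2500/4900
Gini = 1 - Σpᵢ² = 1 - 2500/4900 = 0.4898

0.4898


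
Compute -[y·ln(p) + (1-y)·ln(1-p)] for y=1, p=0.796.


BCE = -[y·ln(p) + (1-y)·ln(1-p)]
= -1·ln(0.796) - 0
= -ln(0.796) = 0.2282

0.2282


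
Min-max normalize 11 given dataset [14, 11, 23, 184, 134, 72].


min=11, max=184
(11-11)/(184-11) = 0/173 = 0.0

0.0


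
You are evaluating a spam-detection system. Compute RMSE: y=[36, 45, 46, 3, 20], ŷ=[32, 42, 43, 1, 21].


MSE = 39/5 = 7.8
RMSE = √(39/5) = 2.7928

2.7928


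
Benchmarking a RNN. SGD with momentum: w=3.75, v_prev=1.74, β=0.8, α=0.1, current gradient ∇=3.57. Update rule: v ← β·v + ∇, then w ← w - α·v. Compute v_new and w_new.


v_new = 0.8·1.74 + 3.57 = 1.392 + 3.57 = 4.962
w_new = 3.75 - 0.1·4.962 = 3.75 - 0.4962 = 3.2538

v_new=4.962, w_new=3.2538


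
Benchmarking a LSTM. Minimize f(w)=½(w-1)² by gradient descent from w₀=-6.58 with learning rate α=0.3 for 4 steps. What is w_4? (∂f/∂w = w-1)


step 1: grad = -6.58-1 = -7.58; w = -6.58 - 0.3·(-7.58) = -4.306
step 2: grad = -4.306-1 = -5.306; w = -4.306 - 0.3·(-5.306) = -2.7142
step 3: grad = -2.7142-1 = -3.7142; w = -2.7142 - 0.3·(-3.7142) = -1.59994
step 4: grad = -1.59994-1 = -2.59994; w = -1.59994 - 0.3·(-2.59994) = -0.819958

-0.819958


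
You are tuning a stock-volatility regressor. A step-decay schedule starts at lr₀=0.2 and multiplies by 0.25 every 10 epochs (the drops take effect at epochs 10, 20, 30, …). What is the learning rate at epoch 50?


n_drops = ⌊50/10⌋ = 5
lr = 0.2·0.25^5 = 0.2·0.0009765625 = 0.0001953125

0.0001953125


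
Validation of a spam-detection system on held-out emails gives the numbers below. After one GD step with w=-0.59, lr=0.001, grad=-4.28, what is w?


w_new = w - α·∇
= -0.59 - 0.001·-4.28
= -0.59 + 0.00428
= -0.58572

-0.58572


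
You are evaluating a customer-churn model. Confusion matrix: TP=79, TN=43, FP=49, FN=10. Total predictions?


Total = TP + TN + FP + FN
= 79 + 43 + 49 + 10
= 181
(Predicted positive: 128, predicted negative: 53)

181


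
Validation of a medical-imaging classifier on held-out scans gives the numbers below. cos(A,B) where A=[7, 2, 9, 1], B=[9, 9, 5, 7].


A·B = 7·9 + 2·9 + 9·5 + 1·7 = 133
‖A‖ = √135 = 11.619, ‖B‖ = √236 = 15.3623
cos = 133/(√135·√236) = 133/√31860 = 0.7451

0.7451


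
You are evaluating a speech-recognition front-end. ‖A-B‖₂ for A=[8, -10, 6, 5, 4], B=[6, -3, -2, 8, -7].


d = √((8-6)² + (-10+ 3)² + (6+ 2)² + (5-8)² + (4+ 7)²)
  = √(4 + 49 + 64 + 9 + 121)
  = √247 = 15.7162

15.7162


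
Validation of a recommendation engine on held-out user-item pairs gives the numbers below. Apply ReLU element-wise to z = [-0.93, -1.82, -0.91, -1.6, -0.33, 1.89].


ReLU(-0.93) = max(0, -0.93) = 0.0
ReLU(-1.82) = max(0, -1.82) = 0.0
ReLU(-0.91) = max(0, -0.91) = 0.0
ReLU(-1.6) = max(0, -1.6) = 0.0
ReLU(-0.33) = max(0, -0.33) = 0.0
ReLU(1.89) = max(0, 1.89) = 1.89
result = [0.0, 0.0, 0.0, 0.0, 0.0, 1.89]

[0.0, 0.0, 0.0, 0.0, 0.0, 1.89]


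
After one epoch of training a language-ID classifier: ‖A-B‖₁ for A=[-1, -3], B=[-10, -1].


d = |-1+ 10| + |-3+ 1|
  = 9 + 2
  = 11

11


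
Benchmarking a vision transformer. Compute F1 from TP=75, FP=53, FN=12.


Precision = 75/128 = 0.5859
Recall = 75/87 = 0.8621
F1 = 2·P·R/(P+R) = 2·TP/(2·TP+FP+FN) = 150/(150+53+12) = 150/215 = 0.6977

0.6977


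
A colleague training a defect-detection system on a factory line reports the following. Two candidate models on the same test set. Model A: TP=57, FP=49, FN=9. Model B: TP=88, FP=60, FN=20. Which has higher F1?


Model A: P=57/106=0.5377, R=57/66=0.8636, F1=2PR/(P+R)=2TP/(2TP+FP+FN)=114/172=0.6628
Model B: P=88/148=0.5946, R=88/108=0.8148, F1=2PR/(P+R)=2TP/(2TP+FP+FN)=176/256=0.6875
0.6628 < 0.6875 → Model B

Model B


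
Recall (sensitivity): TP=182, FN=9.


Recall = TP/(TP+FN)
= 182/(182+9)
= 182/191 = 95.29%

95.29%


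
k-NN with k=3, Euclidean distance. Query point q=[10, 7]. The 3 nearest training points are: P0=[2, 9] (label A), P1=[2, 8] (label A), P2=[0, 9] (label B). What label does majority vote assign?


d(q,P0) = 8.2462  (label A)
d(q,P1) = 8.0623  (label A)
d(q,P2) = 10.198  (label B)
Votes: A=2, B=1
Majority → A

A


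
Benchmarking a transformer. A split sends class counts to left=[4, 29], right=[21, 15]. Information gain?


Parent = [25, 44], H_parent = 0.9446
H_left = 0.5328 (n=33), H_right = 0.9799 (n=36)
H_children = (33/69)·0.5328 + (36/69)·0.9799 = 0.7661
IG = 0.9446 - 0.7661 = 0.1785

0.1785


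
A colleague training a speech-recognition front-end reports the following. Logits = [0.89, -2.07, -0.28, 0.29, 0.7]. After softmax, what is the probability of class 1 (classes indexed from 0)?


Exponentials: e^0.89=2.4351, e^-2.07=0.1262, e^-0.28=0.7558, e^0.29=1.3364, e^0.7=2.0138
Sum = 6.6673
Softmax = [0.3652, 0.0189, 0.1134, 0.2004, 0.302]
p[1] = 0.1262/6.6673 = 0.0189

0.0189


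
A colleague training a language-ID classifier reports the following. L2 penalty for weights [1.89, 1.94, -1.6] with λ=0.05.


‖w‖₂² = (1.89)² + (1.94)² + (-1.6)²
     = 3.5721 + 3.7636 + 2.56
     = 9.8957
λ·‖w‖₂² = 0.05·9.8957 = 0.494785

0.494785


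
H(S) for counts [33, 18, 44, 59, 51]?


Probabilities: [33/205, 18/205, 44/205, 59/205, 51/205] ≈ [0.161, 0.0878, 0.2146, 0.2878, 0.2488]
H = -((33/205)·log₂(33/205) + (18/205)·log₂(18/205) + (44/205)·log₂(44/205) + (59/205)·log₂(59/205) + (51/205)·log₂(51/205))
  = 2.2253 bits

2.2253 bits


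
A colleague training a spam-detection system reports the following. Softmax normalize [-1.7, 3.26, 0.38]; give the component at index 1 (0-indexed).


Exponentials: e^-1.7=0.1827, e^3.26=26.0495, e^0.38=1.4623
Sum = 27.6945
Softmax = [0.0066, 0.9406, 0.0528]
p[1] = 26.0495/27.6945 = 0.9406

0.9406


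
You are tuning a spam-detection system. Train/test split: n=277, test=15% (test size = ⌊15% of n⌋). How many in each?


Test = ⌊277·15/100⌋ = 41
Train = 277 - 41 = 236

Train: 236, Test: 41


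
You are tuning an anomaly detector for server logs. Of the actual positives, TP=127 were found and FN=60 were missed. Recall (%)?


Recall = TP/(TP+FN)
= 127/(127+60)
= 127/187 = 67.91%

67.91%


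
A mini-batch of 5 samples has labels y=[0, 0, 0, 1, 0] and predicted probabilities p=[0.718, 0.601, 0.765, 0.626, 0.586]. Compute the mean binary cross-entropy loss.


L[0] = -ln(1-0.718) = -ln(0.282) = 1.2658
L[1] = -ln(1-0.601) = -ln(0.399) = 0.9188
L[2] = -ln(1-0.765) = -ln(0.235) = 1.4482
L[3] = -ln(0.626) = 0.4684
L[4] = -ln(1-0.586) = -ln(0.414) = 0.8819
mean = (1.2658 + 0.9188 + 1.4482 + 0.4684 + 0.8819)/5 = 0.9966

0.9966


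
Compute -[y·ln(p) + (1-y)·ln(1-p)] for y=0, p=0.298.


BCE = -[y·ln(p) + (1-y)·ln(1-p)]
= -0 - 1·ln(1-0.298)
= -ln(0.702) = 0.3538

0.3538


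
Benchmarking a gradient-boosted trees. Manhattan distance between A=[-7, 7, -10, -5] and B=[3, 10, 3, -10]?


d = |-7-3| + |7-10| + |-10-3| + |-5+ 10|
  = 10 + 3 + 13 + 5
  = 31

31
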